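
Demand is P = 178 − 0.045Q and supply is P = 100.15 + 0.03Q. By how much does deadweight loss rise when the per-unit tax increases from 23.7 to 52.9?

14911.47

Competitive equilibrium: 178 − 0.045Q = 100.15 + 0.03Q → Q* = 1038, P* = 131.29.
For a per-unit tax t: ΔQ = t/0.075, so DWL = ½·t·(t/0.075) = t²/0.15.
At t = 23.7: DWL = 3744.6. At t = 52.9: DWL = 18656.067.
Increase = 18656.067 − 3744.6 = 14911.47.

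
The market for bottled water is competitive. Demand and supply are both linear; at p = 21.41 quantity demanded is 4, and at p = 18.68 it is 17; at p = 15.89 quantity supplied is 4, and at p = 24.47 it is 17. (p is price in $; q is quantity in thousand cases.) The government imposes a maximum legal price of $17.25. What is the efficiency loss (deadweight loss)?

$7.98 thousand

Demand slope = (18.68 − 21.41)/(17 − 4) = −0.21, so p = 22.25 − 0.21q.
Supply slope = (24.47 − 15.89)/(17 − 4) = 0.66, so p = 13.25 + 0.66q.
Competitive equilibrium: 22.25 − 0.21q = 13.25 + 0.66q → q* = 10.3448, p* = 20.0776.
At the ceiling p = 17.25, quantity supplied = (17.25 − 13.25)/0.66 = 6.0606.
Willingness to pay at q' = 6.0606: 22.25 − 0.21·6.0606 = 20.9773.
Δq = 10.3448 − 6.0606 = 4.2842; wedge = 20.9773 − 17.25 = 3.7273.
DWL = ½ × 4.2842 × 3.7273 = $7.98 thousand.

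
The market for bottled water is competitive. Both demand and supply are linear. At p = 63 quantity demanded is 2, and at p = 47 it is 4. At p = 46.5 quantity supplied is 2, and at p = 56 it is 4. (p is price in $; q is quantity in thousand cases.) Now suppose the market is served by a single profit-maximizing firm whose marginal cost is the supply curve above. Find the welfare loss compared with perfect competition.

$10.28 thousand

Demand slope = (47 − 63)/(4 − 2) = −8, so p = 79 − 8q.
Supply slope = (56 − 46.5)/(4 − 2) = 4.75, so p = 37 + 4.75q.
Competitive equilibrium: 79 − 8q = 37 + 4.75q → q* = 3.2941, p* = 52.6471.
Marginal revenue: MR = 79 − 16q. Set MR = MC: 79 − 16q = 37 + 4.75q → q_m = 2.0241.
Price p_m = 79 − 8·2.0241 = 62.8072; MC(q_m) = 37 + 4.75·2.0241 = 46.6145.
Competitive q* = 3.2941, so Δq = 1.27; wedge = 62.8072 − 46.6145 = 16.1927.
DWL = ½ × 1.27 × 16.1927 = $10.28 thousand.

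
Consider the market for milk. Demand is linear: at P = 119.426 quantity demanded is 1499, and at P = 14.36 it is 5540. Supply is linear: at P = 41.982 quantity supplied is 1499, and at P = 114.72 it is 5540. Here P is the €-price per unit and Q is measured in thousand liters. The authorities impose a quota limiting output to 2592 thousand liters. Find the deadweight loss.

Demand slope = (14.36 − 119.426)/(5540 − 1499) = −0.026, so P = 158.4 − 0.026Q.
Supply slope = (114.72 − 41.982)/(5540 − 1499) = 0.018, so P = 15 + 0.018Q.
Competitive equilibrium: 158.4 − 0.026Q = 15 + 0.018Q → Q* = 3259.0909, P* = 73.6636.
At Q = 2592: demand price = 158.4 − 0.026·2592 = 91.008; supply price = 15 + 0.018·2592 = 61.656.
ΔQ = 3259.0909 − 2592 = 667.0909; wedge = 91.008 − 61.656 = 29.352.
The triangle = ½ × 667.0909 × 29.352 = €9790.23 thousand.

€9790.23 thousand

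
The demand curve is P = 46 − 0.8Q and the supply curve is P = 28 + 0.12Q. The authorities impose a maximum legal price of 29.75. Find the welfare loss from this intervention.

Competitive equilibrium: 46 − 0.8Q = 28 + 0.12Q → Q* = 19.5652, P* = 30.3478.
At the ceiling P = 29.75, quantity supplied = (29.75 − 28)/0.12 = 14.5833.
Willingness to pay at Q' = 14.5833: 46 − 0.8·14.5833 = 34.3334.
ΔQ = 19.5652 − 14.5833 = 4.9819; wedge = 34.3334 − 29.75 = 4.5834.
DWL = ½ × 4.9819 × 4.5834 = 11.42.

11.42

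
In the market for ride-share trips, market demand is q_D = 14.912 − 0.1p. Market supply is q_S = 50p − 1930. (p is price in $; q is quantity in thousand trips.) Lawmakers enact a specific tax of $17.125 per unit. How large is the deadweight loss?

$14.63 thousand

In inverse form: demand p = 149.12 − 10q, supply p = 38.6 + 0.02q.
Competitive equilibrium: 149.12 − 10q = 38.6 + 0.02q → q* = 11.0299, p* = 38.8206.
With the tax, the buyer price exceeds the seller price by 17.125: (149.12 − 10q) − (38.6 + 0.02q) = 17.125 → q' = 9.3209.
Δq = 11.0299 − 9.3209 = 1.709; the wedge equals the tax, 17.125.
Welfare loss = ½ × 1.709 × 17.125 = $14.63 thousand.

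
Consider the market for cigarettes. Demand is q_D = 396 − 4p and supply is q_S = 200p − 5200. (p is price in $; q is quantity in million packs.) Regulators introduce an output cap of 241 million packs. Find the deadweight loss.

In inverse form: demand p = 99 − 0.25q, supply p = 26 + 0.005q.
Competitive equilibrium: 99 − 0.25q = 26 + 0.005q → q* = 286.2745, p* = 27.4314.
At q = 241: demand price = 99 − 0.25·241 = 38.75; supply price = 26 + 0.005·241 = 27.205.
Δq = 286.2745 − 241 = 45.2745; wedge = 38.75 − 27.205 = 11.545.
Welfare loss = ½ × 45.2745 × 11.545 = $261.35 million.

$261.35 million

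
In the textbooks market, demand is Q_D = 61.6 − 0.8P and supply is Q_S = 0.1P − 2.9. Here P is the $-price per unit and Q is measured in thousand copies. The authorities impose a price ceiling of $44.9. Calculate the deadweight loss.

$40.30 thousand

In inverse form: demand P = 77 − 1.25Q, supply P = 29 + 10Q.
Competitive equilibrium: 77 − 1.25Q = 29 + 10Q → Q* = 4.2667, P* = 71.6667.
At the ceiling P = 44.9, quantity supplied = (44.9 − 29)/10 = 1.59.
Willingness to pay at Q' = 1.59: 77 − 1.25·1.59 = 75.0125.
ΔQ = 4.2667 − 1.59 = 2.6767; wedge = 75.0125 − 44.9 = 30.1125.
The triangle = ½ × 2.6767 × 30.1125 = $40.30 thousand.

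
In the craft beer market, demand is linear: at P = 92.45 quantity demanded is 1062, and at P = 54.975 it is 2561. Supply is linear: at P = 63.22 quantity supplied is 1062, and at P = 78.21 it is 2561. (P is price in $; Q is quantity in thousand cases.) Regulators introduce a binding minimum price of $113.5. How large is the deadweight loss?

Demand slope = (54.975 − 92.45)/(2561 − 1062) = −0.025, so P = 119 − 0.025Q.
Supply slope = (78.21 − 63.22)/(2561 − 1062) = 0.01, so P = 52.6 + 0.01Q.
Competitive equilibrium: 119 − 0.025Q = 52.6 + 0.01Q → Q* = 1897.1429, P* = 71.5714.
At the floor P = 113.5, quantity demanded = (119 − 113.5)/0.025 = 220.
Sellers' marginal cost at Q' = 220: 52.6 + 0.01·220 = 54.8.
ΔQ = 1897.1429 − 220 = 1677.1429; wedge = 113.5 − 54.8 = 58.7.
Deadweight loss = ½ × 1677.1429 × 58.7 = $49224.14 thousand.

$49224.14 thousand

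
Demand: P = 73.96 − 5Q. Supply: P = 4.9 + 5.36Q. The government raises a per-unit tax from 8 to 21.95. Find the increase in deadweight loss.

20.16

Competitive equilibrium: 73.96 − 5Q = 4.9 + 5.36Q → Q* = 6.666, P* = 40.6299.
For a per-unit tax t: ΔQ = t/10.36, so DWL = ½·t·(t/10.36) = t²/20.72.
At t = 8: DWL = 3.089. At t = 21.95: DWL = 23.253.
Increase = 23.253 − 3.089 = 20.16.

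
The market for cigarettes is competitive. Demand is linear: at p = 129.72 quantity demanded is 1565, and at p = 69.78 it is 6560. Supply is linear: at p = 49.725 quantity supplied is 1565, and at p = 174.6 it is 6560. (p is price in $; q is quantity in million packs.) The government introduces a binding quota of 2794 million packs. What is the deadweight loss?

$16104.98 million

Demand slope = (69.78 − 129.72)/(6560 − 1565) = −0.012, so p = 148.5 − 0.012q.
Supply slope = (174.6 − 49.725)/(6560 − 1565) = 0.025, so p = 10.6 + 0.025q.
Competitive equilibrium: 148.5 − 0.012q = 10.6 + 0.025q → q* = 3727.027, p* = 103.7757.
At q = 2794: demand price = 148.5 − 0.012·2794 = 114.972; supply price = 10.6 + 0.025·2794 = 80.45.
Δq = 3727.027 − 2794 = 933.027; wedge = 114.972 − 80.45 = 34.522.
Deadweight loss = ½ × 933.027 × 34.522 = $16104.98 million.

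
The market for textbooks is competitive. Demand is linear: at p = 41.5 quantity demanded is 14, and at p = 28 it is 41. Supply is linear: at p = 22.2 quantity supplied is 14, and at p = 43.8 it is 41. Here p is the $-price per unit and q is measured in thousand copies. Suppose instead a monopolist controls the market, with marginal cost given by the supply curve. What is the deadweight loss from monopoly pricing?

$41.73 thousand

Demand slope = (28 − 41.5)/(41 − 14) = −0.5, so p = 48.5 − 0.5q.
Supply slope = (43.8 − 22.2)/(41 − 14) = 0.8, so p = 11 + 0.8q.
Competitive equilibrium: 48.5 − 0.5q = 11 + 0.8q → q* = 28.8462, p* = 34.0769.
Marginal revenue: MR = 48.5 − q. Set MR = MC: 48.5 − q = 11 + 0.8q → q_m = 20.8333.
Price p_m = 48.5 − 0.5·20.8333 = 38.0834; MC(q_m) = 11 + 0.8·20.8333 = 27.6666.
Competitive q* = 28.8462, so Δq = 8.0129; wedge = 38.0834 − 27.6666 = 10.4168.
Welfare loss = ½ × 8.0129 × 10.4168 = $41.73 thousand.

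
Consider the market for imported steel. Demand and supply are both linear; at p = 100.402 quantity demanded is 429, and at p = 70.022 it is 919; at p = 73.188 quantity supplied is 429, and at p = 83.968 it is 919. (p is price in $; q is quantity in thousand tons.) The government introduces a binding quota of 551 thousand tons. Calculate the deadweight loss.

Demand slope = (70.022 − 100.402)/(919 − 429) = −0.062, so p = 127 − 0.062q.
Supply slope = (83.968 − 73.188)/(919 − 429) = 0.022, so p = 63.75 + 0.022q.
Competitive equilibrium: 127 − 0.062q = 63.75 + 0.022q → q* = 752.9762, p* = 80.3155.
At q = 551: demand price = 127 − 0.062·551 = 92.838; supply price = 63.75 + 0.022·551 = 75.872.
Δq = 752.9762 − 551 = 201.9762; wedge = 92.838 − 75.872 = 16.966.
Welfare loss = ½ × 201.9762 × 16.966 = $1713.36 thousand.

$1713.36 thousand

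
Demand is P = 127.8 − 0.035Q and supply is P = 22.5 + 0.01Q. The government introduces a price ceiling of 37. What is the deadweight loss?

Competitive equilibrium: 127.8 − 0.035Q = 22.5 + 0.01Q → Q* = 2340, P* = 45.9.
At the ceiling P = 37, quantity supplied = (37 − 22.5)/0.01 = 1450.
Willingness to pay at Q' = 1450: 127.8 − 0.035·1450 = 77.05.
ΔQ = 2340 − 1450 = 890; wedge = 77.05 − 37 = 40.05.
The triangle = ½ × 890 × 40.05 = 17822.25.

17822.25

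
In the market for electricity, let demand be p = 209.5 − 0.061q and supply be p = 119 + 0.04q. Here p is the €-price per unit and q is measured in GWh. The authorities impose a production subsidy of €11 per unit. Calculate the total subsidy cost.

Competitive equilibrium: 209.5 − 0.061q = 119 + 0.04q → q* = 896.0396, p* = 154.8416.
The subsidy lowers effective supply by 11: p = 108 + 0.04q.
New quantity: 209.5 − 0.061q = 108 + 0.04q → q' = 1004.9505.
Total subsidy cost = 11 × 1004.9505 = €11054.46.

€11054.46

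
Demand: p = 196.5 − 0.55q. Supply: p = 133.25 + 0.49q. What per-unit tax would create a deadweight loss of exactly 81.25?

Competitive equilibrium: 196.5 − 0.55q = 133.25 + 0.49q → q* = 60.8173, p* = 163.0505.
A tax t gives Δq = t/1.04 and wedge t, so DWL = t²/2.08.
t²/2.08 = 81.25 → t² = 169 → t = 13.

13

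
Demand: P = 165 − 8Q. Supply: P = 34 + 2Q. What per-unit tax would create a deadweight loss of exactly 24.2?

22

Competitive equilibrium: 165 − 8Q = 34 + 2Q → Q* = 13.1, P* = 60.2.
A tax t gives ΔQ = t/10 and wedge t, so DWL = t²/20.
t²/20 = 24.2 → t² = 484 → t = 22.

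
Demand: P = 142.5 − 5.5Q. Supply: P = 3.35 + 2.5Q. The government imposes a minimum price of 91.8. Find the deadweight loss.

Competitive equilibrium: 142.5 − 5.5Q = 3.35 + 2.5Q → Q* = 17.3938, P* = 46.8344.
At the floor P = 91.8, quantity demanded = (142.5 − 91.8)/5.5 = 9.2182.
Sellers' marginal cost at Q' = 9.2182: 3.35 + 2.5·9.2182 = 26.3955.
ΔQ = 17.3938 − 9.2182 = 8.1756; wedge = 91.8 − 26.3955 = 65.4045.
The triangle = ½ × 8.1756 × 65.4045 = 267.36.

267.36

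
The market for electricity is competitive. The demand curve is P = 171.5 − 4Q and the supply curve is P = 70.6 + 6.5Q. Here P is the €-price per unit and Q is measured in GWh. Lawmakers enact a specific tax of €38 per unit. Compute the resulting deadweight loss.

€68.76

Competitive equilibrium: 171.5 − 4Q = 70.6 + 6.5Q → Q* = 9.6095, P* = 133.0619.
With the tax, the buyer price exceeds the seller price by 38: (171.5 − 4Q) − (70.6 + 6.5Q) = 38 → Q' = 5.9905.
ΔQ = 9.6095 − 5.9905 = 3.619; the wedge equals the tax, 38.
The triangle = ½ × 3.619 × 38 = €68.76.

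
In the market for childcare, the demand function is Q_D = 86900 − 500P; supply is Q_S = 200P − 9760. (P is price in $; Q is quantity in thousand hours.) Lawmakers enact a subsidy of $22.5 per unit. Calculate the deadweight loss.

$36160.71 thousand

In inverse form: demand P = 173.8 − 0.002Q, supply P = 48.8 + 0.005Q.
Competitive equilibrium: 173.8 − 0.002Q = 48.8 + 0.005Q → Q* = 17857.1429, P* = 138.0857.
The subsidy lowers effective supply by 22.5: P = 26.3 + 0.005Q.
New quantity: 173.8 − 0.002Q = 26.3 + 0.005Q → Q' = 21071.4286.
Overproduction ΔQ = 21071.4286 − 17857.1429 = 3214.2857; wedge = subsidy = 22.5.
Deadweight loss = ½ × 3214.2857 × 22.5 = $36160.71 thousand.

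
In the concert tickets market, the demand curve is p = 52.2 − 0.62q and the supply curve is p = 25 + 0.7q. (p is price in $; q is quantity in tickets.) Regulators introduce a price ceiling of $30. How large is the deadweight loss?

$119.63

Competitive equilibrium: 52.2 − 0.62q = 25 + 0.7q → q* = 20.6061, p* = 39.4242.
At the ceiling p = 30, quantity supplied = (30 − 25)/0.7 = 7.1429.
Willingness to pay at q' = 7.1429: 52.2 − 0.62·7.1429 = 47.7714.
Δq = 20.6061 − 7.1429 = 13.4632; wedge = 47.7714 − 30 = 17.7714.
DWL = ½ × 13.4632 × 17.7714 = $119.63.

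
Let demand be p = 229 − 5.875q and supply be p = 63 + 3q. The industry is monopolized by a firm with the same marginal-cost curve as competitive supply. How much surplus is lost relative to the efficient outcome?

246.29

Competitive equilibrium: 229 − 5.875q = 63 + 3q → q* = 18.7042, p* = 119.1127.
Marginal revenue: MR = 229 − 11.75q. Set MR = MC: 229 − 11.75q = 63 + 3q → q_m = 11.2542.
Price p_m = 229 − 5.875·11.2542 = 162.8816; MC(q_m) = 63 + 3·11.2542 = 96.7626.
Competitive q* = 18.7042, so Δq = 7.45; wedge = 162.8816 − 96.7626 = 66.119.
The triangle = ½ × 7.45 × 66.119 = 246.29.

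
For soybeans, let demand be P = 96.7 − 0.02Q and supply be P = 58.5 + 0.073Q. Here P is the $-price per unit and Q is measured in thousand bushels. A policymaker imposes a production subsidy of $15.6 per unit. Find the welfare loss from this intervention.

$1308.39 thousand

Competitive equilibrium: 96.7 − 0.02Q = 58.5 + 0.073Q → Q* = 410.7527, P* = 88.4849.
The subsidy lowers effective supply by 15.6: P = 42.9 + 0.073Q.
New quantity: 96.7 − 0.02Q = 42.9 + 0.073Q → Q' = 578.4946.
Overproduction ΔQ = 578.4946 − 410.7527 = 167.7419; wedge = subsidy = 15.6.
DWL = ½ × 167.7419 × 15.6 = $1308.39 thousand.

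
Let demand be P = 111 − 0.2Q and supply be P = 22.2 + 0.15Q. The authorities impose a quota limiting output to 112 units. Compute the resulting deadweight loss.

3514.51

Competitive equilibrium: 111 − 0.2Q = 22.2 + 0.15Q → Q* = 253.7143, P* = 60.2571.
At Q = 112: demand price = 111 − 0.2·112 = 88.6; supply price = 22.2 + 0.15·112 = 39.
ΔQ = 253.7143 − 112 = 141.7143; wedge = 88.6 − 39 = 49.6.
The triangle = ½ × 141.7143 × 49.6 = 3514.51.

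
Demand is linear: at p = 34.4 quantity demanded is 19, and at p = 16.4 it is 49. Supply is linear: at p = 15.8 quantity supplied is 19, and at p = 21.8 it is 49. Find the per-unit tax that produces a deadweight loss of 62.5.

Demand slope = (16.4 − 34.4)/(49 − 19) = −0.6, so p = 45.8 − 0.6q.
Supply slope = (21.8 − 15.8)/(49 − 19) = 0.2, so p = 12 + 0.2q.
Competitive equilibrium: 45.8 − 0.6q = 12 + 0.2q → q* = 42.25, p* = 20.45.
A tax t gives Δq = t/0.8 and wedge t, so DWL = t²/1.6.
t²/1.6 = 62.5 → t² = 100 → t = 10.

10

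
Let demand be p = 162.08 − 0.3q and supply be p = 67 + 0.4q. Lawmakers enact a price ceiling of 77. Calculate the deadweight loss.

Competitive equilibrium: 162.08 − 0.3q = 67 + 0.4q → q* = 135.8286, p* = 121.3314.
At the ceiling p = 77, quantity supplied = (77 − 67)/0.4 = 25.
Willingness to pay at q' = 25: 162.08 − 0.3·25 = 154.58.
Δq = 135.8286 − 25 = 110.8286; wedge = 154.58 − 77 = 77.58.
DWL = ½ × 110.8286 × 77.58 = 4299.04.

4299.04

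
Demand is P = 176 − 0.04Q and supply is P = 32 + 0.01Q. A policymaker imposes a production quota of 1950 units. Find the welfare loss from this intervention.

Competitive equilibrium: 176 − 0.04Q = 32 + 0.01Q → Q* = 2880, P* = 60.8.
At Q = 1950: demand price = 176 − 0.04·1950 = 98; supply price = 32 + 0.01·1950 = 51.5.
ΔQ = 2880 − 1950 = 930; wedge = 98 − 51.5 = 46.5.
Welfare loss = ½ × 930 × 46.5 = 21622.50.

21622.50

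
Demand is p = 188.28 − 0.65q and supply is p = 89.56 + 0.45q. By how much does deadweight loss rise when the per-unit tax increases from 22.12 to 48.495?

846.58

Competitive equilibrium: 188.28 − 0.65q = 89.56 + 0.45q → q* = 89.7455, p* = 129.9455.
For a per-unit tax t: Δq = t/1.1, so DWL = ½·t·(t/1.1) = t²/2.2.
At t = 22.12: DWL = 222.407. At t = 48.495: DWL = 1068.984.
Increase = 1068.984 − 222.407 = 846.58.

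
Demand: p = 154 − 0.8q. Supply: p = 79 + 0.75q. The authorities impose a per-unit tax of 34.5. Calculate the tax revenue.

901.45

Competitive equilibrium: 154 − 0.8q = 79 + 0.75q → q* = 48.3871, p* = 115.2903.
With the tax, the buyer price exceeds the seller price by 34.5: (154 − 0.8q) − (79 + 0.75q) = 34.5 → q' = 26.129.
Tax revenue = 34.5 × 26.129 = 901.45.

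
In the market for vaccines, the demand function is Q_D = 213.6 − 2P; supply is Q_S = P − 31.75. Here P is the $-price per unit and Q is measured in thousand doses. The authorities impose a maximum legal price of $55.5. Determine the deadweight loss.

In inverse form: demand P = 106.8 − 0.5Q, supply P = 31.75 + Q.
Competitive equilibrium: 106.8 − 0.5Q = 31.75 + Q → Q* = 50.0333, P* = 81.7833.
At the ceiling P = 55.5, quantity supplied = (55.5 − 31.75)/1 = 23.75.
Willingness to pay at Q' = 23.75: 106.8 − 0.5·23.75 = 94.925.
ΔQ = 50.0333 − 23.75 = 26.2833; wedge = 94.925 − 55.5 = 39.425.
The triangle = ½ × 26.2833 × 39.425 = $518.11 thousand.

$518.11 thousand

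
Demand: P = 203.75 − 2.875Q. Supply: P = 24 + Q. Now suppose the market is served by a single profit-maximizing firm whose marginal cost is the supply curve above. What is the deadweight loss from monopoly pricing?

756.32

Competitive equilibrium: 203.75 − 2.875Q = 24 + Q → Q* = 46.3871, P* = 70.3871.
Marginal revenue: MR = 203.75 − 5.75Q. Set MR = MC: 203.75 − 5.75Q = 24 + Q → Q_m = 26.6296.
Price P_m = 203.75 − 2.875·26.6296 = 127.1899; MC(Q_m) = 24 + 1·26.6296 = 50.6296.
Competitive Q* = 46.3871, so ΔQ = 19.7575; wedge = 127.1899 − 50.6296 = 76.5603.
Deadweight loss = ½ × 19.7575 × 76.5603 = 756.32.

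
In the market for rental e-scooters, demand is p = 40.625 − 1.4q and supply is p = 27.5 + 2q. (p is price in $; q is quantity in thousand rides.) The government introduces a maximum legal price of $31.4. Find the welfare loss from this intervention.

$6.20 thousand

Competitive equilibrium: 40.625 − 1.4q = 27.5 + 2q → q* = 3.8603, p* = 35.2206.
At the ceiling p = 31.4, quantity supplied = (31.4 − 27.5)/2 = 1.95.
Willingness to pay at q' = 1.95: 40.625 − 1.4·1.95 = 37.895.
Δq = 3.8603 − 1.95 = 1.9103; wedge = 37.895 − 31.4 = 6.495.
The triangle = ½ × 1.9103 × 6.495 = $6.20 thousand.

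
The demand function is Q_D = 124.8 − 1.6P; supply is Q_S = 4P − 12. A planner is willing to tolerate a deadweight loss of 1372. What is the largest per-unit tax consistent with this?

In inverse form: demand P = 78 − 0.625Q, supply P = 3 + 0.25Q.
Competitive equilibrium: 78 − 0.625Q = 3 + 0.25Q → Q* = 85.7143, P* = 24.4286.
A tax t gives ΔQ = t/0.875 and wedge t, so DWL = t²/1.75.
t²/1.75 = 1372 → t² = 2401 → t = 49.

49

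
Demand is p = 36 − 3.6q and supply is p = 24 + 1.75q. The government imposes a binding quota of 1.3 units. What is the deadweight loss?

2.38

Competitive equilibrium: 36 − 3.6q = 24 + 1.75q → q* = 2.243, p* = 27.9252.
At q = 1.3: demand price = 36 − 3.6·1.3 = 31.32; supply price = 24 + 1.75·1.3 = 26.275.
Δq = 2.243 − 1.3 = 0.943; wedge = 31.32 − 26.275 = 5.045.
DWL = ½ × 0.943 × 5.045 = 2.38.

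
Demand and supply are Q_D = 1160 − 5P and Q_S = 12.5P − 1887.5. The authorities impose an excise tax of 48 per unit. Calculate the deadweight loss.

4114.29

In inverse form: demand P = 232 − 0.2Q, supply P = 151 + 0.08Q.
Competitive equilibrium: 232 − 0.2Q = 151 + 0.08Q → Q* = 289.2857, P* = 174.1429.
With the tax, the buyer price exceeds the seller price by 48: (232 − 0.2Q) − (151 + 0.08Q) = 48 → Q' = 117.8571.
ΔQ = 289.2857 − 117.8571 = 171.4286; the wedge equals the tax, 48.
DWL = ½ × 171.4286 × 48 = 4114.29.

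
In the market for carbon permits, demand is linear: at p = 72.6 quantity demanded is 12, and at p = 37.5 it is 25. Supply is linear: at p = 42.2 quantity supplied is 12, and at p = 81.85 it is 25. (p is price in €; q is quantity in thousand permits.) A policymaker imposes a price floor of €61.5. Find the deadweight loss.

Demand slope = (37.5 − 72.6)/(25 − 12) = −2.7, so p = 105 − 2.7q.
Supply slope = (81.85 − 42.2)/(25 − 12) = 3.05, so p = 5.6 + 3.05q.
Competitive equilibrium: 105 − 2.7q = 5.6 + 3.05q → q* = 17.287, p* = 58.3252.
At the floor p = 61.5, quantity demanded = (105 − 61.5)/2.7 = 16.1111.
Sellers' marginal cost at q' = 16.1111: 5.6 + 3.05·16.1111 = 54.7389.
Δq = 17.287 − 16.1111 = 1.1759; wedge = 61.5 − 54.7389 = 6.7611.
Deadweight loss = ½ × 1.1759 × 6.7611 = €3.98 thousand.

€3.98 thousand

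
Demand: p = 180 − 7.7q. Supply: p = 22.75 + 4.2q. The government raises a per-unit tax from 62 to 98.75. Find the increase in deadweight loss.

Competitive equilibrium: 180 − 7.7q = 22.75 + 4.2q → q* = 13.2143, p* = 78.25.
For a per-unit tax t: Δq = t/11.9, so DWL = ½·t·(t/11.9) = t²/23.8.
At t = 62: DWL = 161.513. At t = 98.75: DWL = 409.73.
Increase = 409.73 − 161.513 = 248.22.

248.22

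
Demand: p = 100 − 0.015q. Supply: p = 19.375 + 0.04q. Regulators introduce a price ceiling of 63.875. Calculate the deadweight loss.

3434.69

Competitive equilibrium: 100 − 0.015q = 19.375 + 0.04q → q* = 1465.9091, p* = 78.0114.
At the ceiling p = 63.875, quantity supplied = (63.875 − 19.375)/0.04 = 1112.5.
Willingness to pay at q' = 1112.5: 100 − 0.015·1112.5 = 83.3125.
Δq = 1465.9091 − 1112.5 = 353.4091; wedge = 83.3125 − 63.875 = 19.4375.
Welfare loss = ½ × 353.4091 × 19.4375 = 3434.69.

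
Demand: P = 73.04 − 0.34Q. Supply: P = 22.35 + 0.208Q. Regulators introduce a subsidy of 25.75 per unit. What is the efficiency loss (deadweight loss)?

604.98

Competitive equilibrium: 73.04 − 0.34Q = 22.35 + 0.208Q → Q* = 92.5, P* = 41.59.
The subsidy lowers effective supply by 25.75: P = 0.208Q − 3.4.
New quantity: 73.04 − 0.34Q = 0.208Q − 3.4 → Q' = 139.4891.
Overproduction ΔQ = 139.4891 − 92.5 = 46.9891; wedge = subsidy = 25.75.
The triangle = ½ × 46.9891 × 25.75 = 604.98.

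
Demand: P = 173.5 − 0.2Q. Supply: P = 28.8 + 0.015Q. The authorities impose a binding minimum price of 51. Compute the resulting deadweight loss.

Competitive equilibrium: 173.5 − 0.2Q = 28.8 + 0.015Q → Q* = 673.0233, P* = 38.8953.
At the floor P = 51, quantity demanded = (173.5 − 51)/0.2 = 612.5.
Sellers' marginal cost at Q' = 612.5: 28.8 + 0.015·612.5 = 37.9875.
ΔQ = 673.0233 − 612.5 = 60.5233; wedge = 51 − 37.9875 = 13.0125.
DWL = ½ × 60.5233 × 13.0125 = 393.78.

393.78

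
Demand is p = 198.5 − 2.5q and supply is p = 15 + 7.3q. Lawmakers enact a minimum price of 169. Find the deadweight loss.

Competitive equilibrium: 198.5 − 2.5q = 15 + 7.3q → q* = 18.7245, p* = 151.6888.
At the floor p = 169, quantity demanded = (198.5 − 169)/2.5 = 11.8.
Sellers' marginal cost at q' = 11.8: 15 + 7.3·11.8 = 101.14.
Δq = 18.7245 − 11.8 = 6.9245; wedge = 169 − 101.14 = 67.86.
Deadweight loss = ½ × 6.9245 × 67.86 = 234.95.

234.95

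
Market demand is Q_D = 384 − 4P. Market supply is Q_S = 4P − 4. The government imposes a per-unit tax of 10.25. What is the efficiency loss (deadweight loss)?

105.06

In inverse form: demand P = 96 − 0.25Q, supply P = 1 + 0.25Q.
Competitive equilibrium: 96 − 0.25Q = 1 + 0.25Q → Q* = 190, P* = 48.5.
With the tax, the buyer price exceeds the seller price by 10.25: (96 − 0.25Q) − (1 + 0.25Q) = 10.25 → Q' = 169.5.
ΔQ = 190 − 169.5 = 20.5; the wedge equals the tax, 10.25.
Welfare loss = ½ × 20.5 × 10.25 = 105.06.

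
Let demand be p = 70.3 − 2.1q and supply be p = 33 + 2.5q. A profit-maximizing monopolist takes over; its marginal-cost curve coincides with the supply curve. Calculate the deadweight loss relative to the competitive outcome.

Competitive equilibrium: 70.3 − 2.1q = 33 + 2.5q → q* = 8.1087, p* = 53.2717.
Marginal revenue: MR = 70.3 − 4.2q. Set MR = MC: 70.3 − 4.2q = 33 + 2.5q → q_m = 5.5672.
Price p_m = 70.3 − 2.1·5.5672 = 58.6089; MC(q_m) = 33 + 2.5·5.5672 = 46.918.
Competitive q* = 8.1087, so Δq = 2.5415; wedge = 58.6089 − 46.918 = 11.6909.
DWL = ½ × 2.5415 × 11.6909 = 14.86.

14.86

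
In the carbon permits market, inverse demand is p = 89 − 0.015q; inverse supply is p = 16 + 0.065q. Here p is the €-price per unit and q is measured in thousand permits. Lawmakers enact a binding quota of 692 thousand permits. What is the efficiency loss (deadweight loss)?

€1944.81 thousand

Competitive equilibrium: 89 − 0.015q = 16 + 0.065q → q* = 912.5, p* = 75.3125.
At q = 692: demand price = 89 − 0.015·692 = 78.62; supply price = 16 + 0.065·692 = 60.98.
Δq = 912.5 − 692 = 220.5; wedge = 78.62 − 60.98 = 17.64.
Welfare loss = ½ × 220.5 × 17.64 = €1944.81 thousand.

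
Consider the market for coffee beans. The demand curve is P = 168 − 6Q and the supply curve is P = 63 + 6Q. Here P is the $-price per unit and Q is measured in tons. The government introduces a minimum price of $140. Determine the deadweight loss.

Competitive equilibrium: 168 − 6Q = 63 + 6Q → Q* = 8.75, P* = 115.5.
At the floor P = 140, quantity demanded = (168 − 140)/6 = 4.6667.
Sellers' marginal cost at Q' = 4.6667: 63 + 6·4.6667 = 91.0002.
ΔQ = 8.75 − 4.6667 = 4.0833; wedge = 140 − 91.0002 = 48.9998.
DWL = ½ × 4.0833 × 48.9998 = $100.04.

$100.04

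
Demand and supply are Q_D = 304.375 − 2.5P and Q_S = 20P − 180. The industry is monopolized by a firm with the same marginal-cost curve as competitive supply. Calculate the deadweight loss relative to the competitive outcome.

3128.04

In inverse form: demand P = 121.75 − 0.4Q, supply P = 9 + 0.05Q.
Competitive equilibrium: 121.75 − 0.4Q = 9 + 0.05Q → Q* = 250.5556, P* = 21.5278.
Marginal revenue: MR = 121.75 − 0.8Q. Set MR = MC: 121.75 − 0.8Q = 9 + 0.05Q → Q_m = 132.6471.
Price P_m = 121.75 − 0.4·132.6471 = 68.6912; MC(Q_m) = 9 + 0.05·132.6471 = 15.6324.
Competitive Q* = 250.5556, so ΔQ = 117.9085; wedge = 68.6912 − 15.6324 = 53.0588.
DWL = ½ × 117.9085 × 53.0588 = 3128.04.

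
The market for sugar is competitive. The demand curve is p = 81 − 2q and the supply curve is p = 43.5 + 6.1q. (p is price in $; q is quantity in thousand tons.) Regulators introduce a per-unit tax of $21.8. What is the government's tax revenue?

$42.25 thousand

Competitive equilibrium: 81 − 2q = 43.5 + 6.1q → q* = 4.6296, p* = 71.7407.
With the tax, the buyer price exceeds the seller price by 21.8: (81 − 2q) − (43.5 + 6.1q) = 21.8 → q' = 1.9383.
Tax revenue = 21.8 × 1.9383 = $42.25 thousand.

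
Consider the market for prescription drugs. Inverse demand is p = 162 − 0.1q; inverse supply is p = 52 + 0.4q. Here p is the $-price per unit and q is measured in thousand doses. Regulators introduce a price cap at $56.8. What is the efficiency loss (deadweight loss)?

$10816 thousand

Competitive equilibrium: 162 − 0.1q = 52 + 0.4q → q* = 220, p* = 140.
At the ceiling p = 56.8, quantity supplied = (56.8 − 52)/0.4 = 12.
Willingness to pay at q' = 12: 162 − 0.1·12 = 160.8.
Δq = 220 − 12 = 208; wedge = 160.8 − 56.8 = 104.
DWL = ½ × 208 × 104 = $10816 thousand.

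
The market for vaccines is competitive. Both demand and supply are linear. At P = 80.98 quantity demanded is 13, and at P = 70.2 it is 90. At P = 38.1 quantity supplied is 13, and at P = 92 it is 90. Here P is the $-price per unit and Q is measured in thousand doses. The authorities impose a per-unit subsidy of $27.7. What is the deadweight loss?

$456.72 thousand

Demand slope = (70.2 − 80.98)/(90 − 13) = −0.14, so P = 82.8 − 0.14Q.
Supply slope = (92 − 38.1)/(90 − 13) = 0.7, so P = 29 + 0.7Q.
Competitive equilibrium: 82.8 − 0.14Q = 29 + 0.7Q → Q* = 64.0476, P* = 73.8333.
The subsidy lowers effective supply by 27.7: P = 1.3 + 0.7Q.
New quantity: 82.8 − 0.14Q = 1.3 + 0.7Q → Q' = 97.0238.
Overproduction ΔQ = 97.0238 − 64.0476 = 32.9762; wedge = subsidy = 27.7.
Welfare loss = ½ × 32.9762 × 27.7 = $456.72 thousand.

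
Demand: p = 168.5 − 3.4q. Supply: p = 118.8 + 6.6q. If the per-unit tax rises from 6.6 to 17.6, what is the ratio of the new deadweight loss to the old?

Competitive equilibrium: 168.5 − 3.4q = 118.8 + 6.6q → q* = 4.97, p* = 151.602.
For a per-unit tax t: Δq = t/10, so DWL = ½·t·(t/10) = t²/20.
At t = 6.6: DWL = 2.178. At t = 17.6: DWL = 15.488.
Ratio = (17.6/6.6)² = 7.111.

7.111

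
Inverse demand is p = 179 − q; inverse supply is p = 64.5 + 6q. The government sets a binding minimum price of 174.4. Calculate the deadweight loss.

Competitive equilibrium: 179 − q = 64.5 + 6q → q* = 16.35714, p* = 162.64286.
At the floor p = 174.4, quantity demanded = (179 − 174.4)/1 = 4.6.
Sellers' marginal cost at q' = 4.6: 64.5 + 6·4.6 = 92.1.
Δq = 16.35714 − 4.6 = 11.75714; wedge = 174.4 − 92.1 = 82.3.
The triangle = ½ × 11.75714 × 82.3 = 483.81.

483.81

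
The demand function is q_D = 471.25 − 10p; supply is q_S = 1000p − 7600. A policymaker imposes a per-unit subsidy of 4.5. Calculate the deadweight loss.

In inverse form: demand p = 47.125 − 0.1q, supply p = 7.6 + 0.001q.
Competitive equilibrium: 47.125 − 0.1q = 7.6 + 0.001q → q* = 391.3366, p* = 7.9913.
The subsidy lowers effective supply by 4.5: p = 3.1 + 0.001q.
New quantity: 47.125 − 0.1q = 3.1 + 0.001q → q' = 435.8911.
Overproduction Δq = 435.8911 − 391.3366 = 44.5545; wedge = subsidy = 4.5.
DWL = ½ × 44.5545 × 4.5 = 100.25.

100.25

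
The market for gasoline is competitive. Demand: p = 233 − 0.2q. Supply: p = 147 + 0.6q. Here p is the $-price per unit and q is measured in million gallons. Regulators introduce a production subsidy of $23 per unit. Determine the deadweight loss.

Competitive equilibrium: 233 − 0.2q = 147 + 0.6q → q* = 107.5, p* = 211.5.
The subsidy lowers effective supply by 23: p = 124 + 0.6q.
New quantity: 233 − 0.2q = 124 + 0.6q → q' = 136.25.
Overproduction Δq = 136.25 − 107.5 = 28.75; wedge = subsidy = 23.
Welfare loss = ½ × 28.75 × 23 = $330.625 million.

$330.625 million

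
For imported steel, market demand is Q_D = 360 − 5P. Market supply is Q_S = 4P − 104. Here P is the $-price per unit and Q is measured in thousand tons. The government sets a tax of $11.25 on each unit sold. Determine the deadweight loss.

In inverse form: demand P = 72 − 0.2Q, supply P = 26 + 0.25Q.
Competitive equilibrium: 72 − 0.2Q = 26 + 0.25Q → Q* = 102.2222, P* = 51.5556.
With the tax, the buyer price exceeds the seller price by 11.25: (72 − 0.2Q) − (26 + 0.25Q) = 11.25 → Q' = 77.2222.
ΔQ = 102.2222 − 77.2222 = 25; the wedge equals the tax, 11.25.
The triangle = ½ × 25 × 11.25 = $140.625 thousand.

$140.625 thousand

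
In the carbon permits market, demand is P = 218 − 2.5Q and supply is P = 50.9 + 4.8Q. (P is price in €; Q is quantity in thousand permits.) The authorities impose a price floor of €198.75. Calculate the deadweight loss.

Competitive equilibrium: 218 − 2.5Q = 50.9 + 4.8Q → Q* = 22.8904, P* = 160.774.
At the floor P = 198.75, quantity demanded = (218 − 198.75)/2.5 = 7.7.
Sellers' marginal cost at Q' = 7.7: 50.9 + 4.8·7.7 = 87.86.
ΔQ = 22.8904 − 7.7 = 15.1904; wedge = 198.75 − 87.86 = 110.89.
The triangle = ½ × 15.1904 × 110.89 = €842.23 thousand.

€842.23 thousand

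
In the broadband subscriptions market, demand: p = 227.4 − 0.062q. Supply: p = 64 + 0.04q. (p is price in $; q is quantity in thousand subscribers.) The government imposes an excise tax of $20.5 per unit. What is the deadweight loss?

$2060.05 thousand

Competitive equilibrium: 227.4 − 0.062q = 64 + 0.04q → q* = 1601.9608, p* = 128.0784.
With the tax, the buyer price exceeds the seller price by 20.5: (227.4 − 0.062q) − (64 + 0.04q) = 20.5 → q' = 1400.9804.
Δq = 1601.9608 − 1400.9804 = 200.9804; the wedge equals the tax, 20.5.
The triangle = ½ × 200.9804 × 20.5 = $2060.05 thousand.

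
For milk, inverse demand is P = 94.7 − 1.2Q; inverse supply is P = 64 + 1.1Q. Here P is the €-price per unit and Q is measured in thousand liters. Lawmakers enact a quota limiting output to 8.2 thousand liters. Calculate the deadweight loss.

Competitive equilibrium: 94.7 − 1.2Q = 64 + 1.1Q → Q* = 13.34783, P* = 78.68261.
At Q = 8.2: demand price = 94.7 − 1.2·8.2 = 84.86; supply price = 64 + 1.1·8.2 = 73.02.
ΔQ = 13.34783 − 8.2 = 5.14783; wedge = 84.86 − 73.02 = 11.84.
DWL = ½ × 5.14783 × 11.84 = €30.48 thousand.

€30.48 thousand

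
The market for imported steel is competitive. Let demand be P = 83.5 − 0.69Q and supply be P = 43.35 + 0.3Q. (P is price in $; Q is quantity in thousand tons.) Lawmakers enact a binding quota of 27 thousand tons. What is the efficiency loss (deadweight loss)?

$90.96 thousand

Competitive equilibrium: 83.5 − 0.69Q = 43.35 + 0.3Q → Q* = 40.5556, P* = 55.5167.
At Q = 27: demand price = 83.5 − 0.69·27 = 64.87; supply price = 43.35 + 0.3·27 = 51.45.
ΔQ = 40.5556 − 27 = 13.5556; wedge = 64.87 − 51.45 = 13.42.
DWL = ½ × 13.5556 × 13.42 = $90.96 thousand.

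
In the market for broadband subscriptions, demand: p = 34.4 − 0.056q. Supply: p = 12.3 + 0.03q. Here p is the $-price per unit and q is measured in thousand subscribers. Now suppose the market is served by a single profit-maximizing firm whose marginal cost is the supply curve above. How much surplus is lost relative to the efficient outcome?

Competitive equilibrium: 34.4 − 0.056q = 12.3 + 0.03q → q* = 256.9767, p* = 20.0093.
Marginal revenue: MR = 34.4 − 0.112q. Set MR = MC: 34.4 − 0.112q = 12.3 + 0.03q → q_m = 155.6338.
Price p_m = 34.4 − 0.056·155.6338 = 25.6845; MC(q_m) = 12.3 + 0.03·155.6338 = 16.969.
Competitive q* = 256.9767, so Δq = 101.3429; wedge = 25.6845 − 16.969 = 8.7155.
DWL = ½ × 101.3429 × 8.7155 = $441.63 thousand.

$441.63 thousand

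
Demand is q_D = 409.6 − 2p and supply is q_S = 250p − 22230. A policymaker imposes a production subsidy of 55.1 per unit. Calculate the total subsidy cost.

18692.46

In inverse form: demand p = 204.8 − 0.5q, supply p = 88.92 + 0.004q.
Competitive equilibrium: 204.8 − 0.5q = 88.92 + 0.004q → q* = 229.92063, p* = 89.83968.
The subsidy lowers effective supply by 55.1: p = 33.82 + 0.004q.
New quantity: 204.8 − 0.5q = 33.82 + 0.004q → q' = 339.24603.
Total subsidy cost = 55.1 × 339.24603 = 18692.46.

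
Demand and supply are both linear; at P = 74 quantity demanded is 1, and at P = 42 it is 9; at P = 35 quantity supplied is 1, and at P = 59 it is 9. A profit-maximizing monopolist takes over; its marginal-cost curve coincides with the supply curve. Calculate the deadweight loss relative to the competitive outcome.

19.99

Demand slope = (42 − 74)/(9 − 1) = −4, so P = 78 − 4Q.
Supply slope = (59 − 35)/(9 − 1) = 3, so P = 32 + 3Q.
Competitive equilibrium: 78 − 4Q = 32 + 3Q → Q* = 6.5714, P* = 51.7143.
Marginal revenue: MR = 78 − 8Q. Set MR = MC: 78 − 8Q = 32 + 3Q → Q_m = 4.1818.
Price P_m = 78 − 4·4.1818 = 61.2728; MC(Q_m) = 32 + 3·4.1818 = 44.5454.
Competitive Q* = 6.5714, so ΔQ = 2.3896; wedge = 61.2728 − 44.5454 = 16.7274.
Deadweight loss = ½ × 2.3896 × 16.7274 = 19.99.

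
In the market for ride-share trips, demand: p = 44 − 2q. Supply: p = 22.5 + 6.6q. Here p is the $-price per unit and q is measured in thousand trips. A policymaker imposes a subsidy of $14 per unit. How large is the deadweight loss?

Competitive equilibrium: 44 − 2q = 22.5 + 6.6q → q* = 2.5, p* = 39.
The subsidy lowers effective supply by 14: p = 8.5 + 6.6q.
New quantity: 44 − 2q = 8.5 + 6.6q → q' = 4.1279.
Overproduction Δq = 4.1279 − 2.5 = 1.6279; wedge = subsidy = 14.
Deadweight loss = ½ × 1.6279 × 14 = $11.40 thousand.

$11.40 thousand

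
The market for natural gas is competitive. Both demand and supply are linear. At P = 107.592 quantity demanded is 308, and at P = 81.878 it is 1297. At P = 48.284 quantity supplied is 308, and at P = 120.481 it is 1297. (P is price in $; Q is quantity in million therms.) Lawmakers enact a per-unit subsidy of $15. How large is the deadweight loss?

$1136.36 million

Demand slope = (81.878 − 107.592)/(1297 − 308) = −0.026, so P = 115.6 − 0.026Q.
Supply slope = (120.481 − 48.284)/(1297 − 308) = 0.073, so P = 25.8 + 0.073Q.
Competitive equilibrium: 115.6 − 0.026Q = 25.8 + 0.073Q → Q* = 907.0707, P* = 92.0162.
The subsidy lowers effective supply by 15: P = 10.8 + 0.073Q.
New quantity: 115.6 − 0.026Q = 10.8 + 0.073Q → Q' = 1058.5859.
Overproduction ΔQ = 1058.5859 − 907.0707 = 151.5152; wedge = subsidy = 15.
DWL = ½ × 151.5152 × 15 = $1136.36 million.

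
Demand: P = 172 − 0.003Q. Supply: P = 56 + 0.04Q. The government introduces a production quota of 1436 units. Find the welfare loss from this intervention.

Competitive equilibrium: 172 − 0.003Q = 56 + 0.04Q → Q* = 2697.6744, P* = 163.907.
At Q = 1436: demand price = 172 − 0.003·1436 = 167.692; supply price = 56 + 0.04·1436 = 113.44.
ΔQ = 2697.6744 − 1436 = 1261.6744; wedge = 167.692 − 113.44 = 54.252.
Deadweight loss = ½ × 1261.6744 × 54.252 = 34224.18.

34224.18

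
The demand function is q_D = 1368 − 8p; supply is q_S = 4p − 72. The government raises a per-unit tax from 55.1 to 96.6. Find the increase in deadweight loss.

8394.07

In inverse form: demand p = 171 − 0.125q, supply p = 18 + 0.25q.
Competitive equilibrium: 171 − 0.125q = 18 + 0.25q → q* = 408, p* = 120.
For a per-unit tax t: Δq = t/0.375, so DWL = ½·t·(t/0.375) = t²/0.75.
At t = 55.1: DWL = 4048.013. At t = 96.6: DWL = 12442.08.
Increase = 12442.08 − 4048.013 = 8394.07.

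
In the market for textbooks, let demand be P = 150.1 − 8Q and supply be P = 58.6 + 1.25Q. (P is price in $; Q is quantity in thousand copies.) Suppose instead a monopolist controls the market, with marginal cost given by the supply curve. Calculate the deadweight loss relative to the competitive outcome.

Competitive equilibrium: 150.1 − 8Q = 58.6 + 1.25Q → Q* = 9.8919, P* = 70.9649.
Marginal revenue: MR = 150.1 − 16Q. Set MR = MC: 150.1 − 16Q = 58.6 + 1.25Q → Q_m = 5.3043.
Price P_m = 150.1 − 8·5.3043 = 107.6656; MC(Q_m) = 58.6 + 1.25·5.3043 = 65.2304.
Competitive Q* = 9.8919, so ΔQ = 4.5876; wedge = 107.6656 − 65.2304 = 42.4352.
The triangle = ½ × 4.5876 × 42.4352 = $97.34 thousand.

$97.34 thousand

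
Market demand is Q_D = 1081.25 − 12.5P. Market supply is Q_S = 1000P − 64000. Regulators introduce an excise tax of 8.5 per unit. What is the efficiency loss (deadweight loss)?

445.99

In inverse form: demand P = 86.5 − 0.08Q, supply P = 64 + 0.001Q.
Competitive equilibrium: 86.5 − 0.08Q = 64 + 0.001Q → Q* = 277.7778, P* = 64.2778.
With the tax, the buyer price exceeds the seller price by 8.5: (86.5 − 0.08Q) − (64 + 0.001Q) = 8.5 → Q' = 172.8395.
ΔQ = 277.7778 − 172.8395 = 104.9383; the wedge equals the tax, 8.5.
Welfare loss = ½ × 104.9383 × 8.5 = 445.99.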